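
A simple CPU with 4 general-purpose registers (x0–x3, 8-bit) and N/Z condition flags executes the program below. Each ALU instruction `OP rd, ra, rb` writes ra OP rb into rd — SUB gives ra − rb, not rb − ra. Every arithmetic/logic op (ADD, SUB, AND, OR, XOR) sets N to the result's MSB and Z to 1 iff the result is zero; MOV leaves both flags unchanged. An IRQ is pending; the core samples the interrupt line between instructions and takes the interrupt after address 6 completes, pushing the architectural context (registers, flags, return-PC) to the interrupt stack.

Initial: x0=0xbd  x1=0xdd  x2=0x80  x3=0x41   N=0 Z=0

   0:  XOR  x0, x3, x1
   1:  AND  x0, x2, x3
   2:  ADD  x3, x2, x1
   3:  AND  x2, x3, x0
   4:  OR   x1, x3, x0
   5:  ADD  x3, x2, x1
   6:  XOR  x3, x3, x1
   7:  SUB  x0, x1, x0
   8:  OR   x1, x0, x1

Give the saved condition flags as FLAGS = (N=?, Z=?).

after  0: x0=0x9c x1=0xdd x2=0x80 x3=0x41  N=1 Z=0
after  1: x0=0x00 x1=0xdd x2=0x80 x3=0x41  N=0 Z=1
after  2: x0=0x00 x1=0xdd x2=0x80 x3=0x5d  N=0 Z=0
after  3: x0=0x00 x1=0xdd x2=0x00 x3=0x5d  N=0 Z=1
after  4: x0=0x00 x1=0x5d x2=0x00 x3=0x5d  N=0 Z=0
after  5: x0=0x00 x1=0x5d x2=0x00 x3=0x5d  N=0 Z=0
after  6: x0=0x00 x1=0x5d x2=0x00 x3=0x00  N=0 Z=1
-- IRQ taken; context saved, return-PC = 7 --

FLAGS = (N=0, Z=1)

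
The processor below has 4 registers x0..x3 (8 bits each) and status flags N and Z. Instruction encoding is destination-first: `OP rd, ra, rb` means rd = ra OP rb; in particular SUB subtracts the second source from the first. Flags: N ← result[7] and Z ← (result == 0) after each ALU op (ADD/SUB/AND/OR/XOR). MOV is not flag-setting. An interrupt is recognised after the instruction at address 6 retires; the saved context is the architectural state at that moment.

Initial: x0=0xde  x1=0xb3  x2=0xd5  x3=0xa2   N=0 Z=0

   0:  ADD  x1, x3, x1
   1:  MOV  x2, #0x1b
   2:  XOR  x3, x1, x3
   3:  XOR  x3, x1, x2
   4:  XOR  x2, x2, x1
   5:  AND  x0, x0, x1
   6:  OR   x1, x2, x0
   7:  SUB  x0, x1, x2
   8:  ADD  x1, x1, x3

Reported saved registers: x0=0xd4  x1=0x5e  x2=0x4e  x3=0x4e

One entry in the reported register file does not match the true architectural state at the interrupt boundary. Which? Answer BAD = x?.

BAD = x0

after  0: x0=0xde x1=0x55 x2=0xd5 x3=0xa2  N=0 Z=0
after  1: x0=0xde x1=0x55 x2=0x1b x3=0xa2  N=0 Z=0
after  2: x0=0xde x1=0x55 x2=0x1b x3=0xf7  N=1 Z=0
after  3: x0=0xde x1=0x55 x2=0x1b x3=0x4e  N=0 Z=0
after  4: x0=0xde x1=0x55 x2=0x4e x3=0x4e  N=0 Z=0
after  5: x0=0x54 x1=0x55 x2=0x4e x3=0x4e  N=0 Z=0
after  6: x0=0x54 x1=0x5e x2=0x4e x3=0x4e  N=0 Z=0
-- IRQ taken; context saved, return-PC = 7 --
mismatch: x0: reported 0xd4 vs actual 0x54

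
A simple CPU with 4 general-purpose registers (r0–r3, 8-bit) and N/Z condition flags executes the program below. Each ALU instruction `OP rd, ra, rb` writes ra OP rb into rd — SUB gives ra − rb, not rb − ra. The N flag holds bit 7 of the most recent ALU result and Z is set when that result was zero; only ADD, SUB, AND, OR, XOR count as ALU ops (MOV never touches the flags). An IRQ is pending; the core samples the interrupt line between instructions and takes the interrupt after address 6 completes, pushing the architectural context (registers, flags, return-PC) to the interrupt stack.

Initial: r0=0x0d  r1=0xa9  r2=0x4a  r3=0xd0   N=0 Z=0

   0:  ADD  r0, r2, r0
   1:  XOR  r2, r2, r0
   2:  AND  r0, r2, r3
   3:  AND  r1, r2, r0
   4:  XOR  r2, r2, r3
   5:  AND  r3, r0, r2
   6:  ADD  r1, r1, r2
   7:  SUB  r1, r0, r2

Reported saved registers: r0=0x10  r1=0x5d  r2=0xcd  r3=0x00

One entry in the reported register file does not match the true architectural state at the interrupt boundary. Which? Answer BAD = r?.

BAD = r1

after  0: r0=0x57 r1=0xa9 r2=0x4a r3=0xd0  N=0 Z=0
after  1: r0=0x57 r1=0xa9 r2=0x1d r3=0xd0  N=0 Z=0
after  2: r0=0x10 r1=0xa9 r2=0x1d r3=0xd0  N=0 Z=0
after  3: r0=0x10 r1=0x10 r2=0x1d r3=0xd0  N=0 Z=0
after  4: r0=0x10 r1=0x10 r2=0xcd r3=0xd0  N=1 Z=0
after  5: r0=0x10 r1=0x10 r2=0xcd r3=0x00  N=0 Z=1
after  6: r0=0x10 r1=0xdd r2=0xcd r3=0x00  N=1 Z=0
-- IRQ taken; context saved, return-PC = 7 --
mismatch: r1: reported 0x5d vs actual 0xdd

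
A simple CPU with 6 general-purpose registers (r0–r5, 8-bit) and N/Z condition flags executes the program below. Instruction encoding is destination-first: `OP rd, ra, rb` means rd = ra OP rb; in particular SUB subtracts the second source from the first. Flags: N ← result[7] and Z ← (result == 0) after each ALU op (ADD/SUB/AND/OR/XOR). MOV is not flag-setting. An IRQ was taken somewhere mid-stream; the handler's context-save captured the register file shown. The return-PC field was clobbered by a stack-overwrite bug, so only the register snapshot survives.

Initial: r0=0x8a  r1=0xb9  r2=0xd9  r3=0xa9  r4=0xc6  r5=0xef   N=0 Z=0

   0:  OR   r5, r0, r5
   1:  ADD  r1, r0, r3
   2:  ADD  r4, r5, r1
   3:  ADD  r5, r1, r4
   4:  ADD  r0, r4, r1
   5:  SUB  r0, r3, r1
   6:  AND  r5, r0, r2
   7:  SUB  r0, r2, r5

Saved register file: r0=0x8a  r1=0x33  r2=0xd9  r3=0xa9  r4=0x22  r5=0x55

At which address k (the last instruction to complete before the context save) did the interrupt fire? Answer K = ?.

K = 3

after  0: r0=0x8a r1=0xb9 r2=0xd9 r3=0xa9 r4=0xc6 r5=0xef  N=1 Z=0
after  1: r0=0x8a r1=0x33 r2=0xd9 r3=0xa9 r4=0xc6 r5=0xef  N=0 Z=0
after  2: r0=0x8a r1=0x33 r2=0xd9 r3=0xa9 r4=0x22 r5=0xef  N=0 Z=0
after  3: r0=0x8a r1=0x33 r2=0xd9 r3=0xa9 r4=0x22 r5=0x55  N=0 Z=0
-- IRQ taken; context saved, return-PC = 4 --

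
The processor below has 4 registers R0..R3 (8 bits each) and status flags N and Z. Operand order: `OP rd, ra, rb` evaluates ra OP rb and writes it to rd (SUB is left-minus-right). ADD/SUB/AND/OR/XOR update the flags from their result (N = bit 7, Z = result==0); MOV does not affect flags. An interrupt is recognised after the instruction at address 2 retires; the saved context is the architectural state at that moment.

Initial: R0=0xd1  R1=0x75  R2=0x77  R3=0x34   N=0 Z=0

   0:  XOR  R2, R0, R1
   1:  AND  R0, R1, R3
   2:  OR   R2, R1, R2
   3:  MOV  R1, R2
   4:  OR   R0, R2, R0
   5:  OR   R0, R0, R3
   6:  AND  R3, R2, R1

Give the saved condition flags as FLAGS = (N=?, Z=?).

FLAGS = (N=1, Z=0)

after  0: R0=0xd1 R1=0x75 R2=0xa4 R3=0x34  N=1 Z=0
after  1: R0=0x34 R1=0x75 R2=0xa4 R3=0x34  N=0 Z=0
after  2: R0=0x34 R1=0x75 R2=0xf5 R3=0x34  N=1 Z=0
-- IRQ taken; context saved, return-PC = 3 --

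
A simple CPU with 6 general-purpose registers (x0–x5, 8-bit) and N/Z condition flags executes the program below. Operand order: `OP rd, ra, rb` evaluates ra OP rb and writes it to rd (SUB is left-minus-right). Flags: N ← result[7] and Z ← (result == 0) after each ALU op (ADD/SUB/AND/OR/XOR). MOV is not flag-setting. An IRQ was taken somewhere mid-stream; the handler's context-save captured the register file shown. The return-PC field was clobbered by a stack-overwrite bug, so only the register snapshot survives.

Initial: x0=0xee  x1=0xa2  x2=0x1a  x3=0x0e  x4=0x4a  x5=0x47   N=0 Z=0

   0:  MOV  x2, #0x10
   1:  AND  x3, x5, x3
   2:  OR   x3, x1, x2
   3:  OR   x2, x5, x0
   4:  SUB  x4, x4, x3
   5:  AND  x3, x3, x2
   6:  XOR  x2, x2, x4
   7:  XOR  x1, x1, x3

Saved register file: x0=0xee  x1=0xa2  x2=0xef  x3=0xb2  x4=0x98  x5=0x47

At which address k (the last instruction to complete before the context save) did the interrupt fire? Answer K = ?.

after  0: x0=0xee x1=0xa2 x2=0x10 x3=0x0e x4=0x4a x5=0x47  N=0 Z=0
after  1: x0=0xee x1=0xa2 x2=0x10 x3=0x06 x4=0x4a x5=0x47  N=0 Z=0
after  2: x0=0xee x1=0xa2 x2=0x10 x3=0xb2 x4=0x4a x5=0x47  N=1 Z=0
after  3: x0=0xee x1=0xa2 x2=0xef x3=0xb2 x4=0x4a x5=0x47  N=1 Z=0
after  4: x0=0xee x1=0xa2 x2=0xef x3=0xb2 x4=0x98 x5=0x47  N=1 Z=0
-- IRQ taken; context saved, return-PC = 5 --

K = 4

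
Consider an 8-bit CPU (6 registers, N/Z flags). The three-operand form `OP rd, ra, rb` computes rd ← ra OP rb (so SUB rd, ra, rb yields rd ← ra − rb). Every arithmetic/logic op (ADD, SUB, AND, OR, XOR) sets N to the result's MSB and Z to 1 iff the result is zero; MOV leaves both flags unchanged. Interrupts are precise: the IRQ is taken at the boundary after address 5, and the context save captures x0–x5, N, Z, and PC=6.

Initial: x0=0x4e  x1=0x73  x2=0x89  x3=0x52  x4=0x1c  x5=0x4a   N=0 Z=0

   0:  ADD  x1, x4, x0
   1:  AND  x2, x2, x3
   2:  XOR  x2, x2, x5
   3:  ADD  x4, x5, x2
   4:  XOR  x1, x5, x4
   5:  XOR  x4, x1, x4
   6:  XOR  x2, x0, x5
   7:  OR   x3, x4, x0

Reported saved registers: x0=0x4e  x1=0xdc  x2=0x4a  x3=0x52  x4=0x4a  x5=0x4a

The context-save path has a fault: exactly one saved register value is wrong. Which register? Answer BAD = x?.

BAD = x1

after  0: x0=0x4e x1=0x6a x2=0x89 x3=0x52 x4=0x1c x5=0x4a  N=0 Z=0
after  1: x0=0x4e x1=0x6a x2=0x00 x3=0x52 x4=0x1c x5=0x4a  N=0 Z=1
after  2: x0=0x4e x1=0x6a x2=0x4a x3=0x52 x4=0x1c x5=0x4a  N=0 Z=0
after  3: x0=0x4e x1=0x6a x2=0x4a x3=0x52 x4=0x94 x5=0x4a  N=1 Z=0
after  4: x0=0x4e x1=0xde x2=0x4a x3=0x52 x4=0x94 x5=0x4a  N=1 Z=0
after  5: x0=0x4e x1=0xde x2=0x4a x3=0x52 x4=0x4a x5=0x4a  N=0 Z=0
-- IRQ taken; context saved, return-PC = 6 --
mismatch: x1: reported 0xdc vs actual 0xde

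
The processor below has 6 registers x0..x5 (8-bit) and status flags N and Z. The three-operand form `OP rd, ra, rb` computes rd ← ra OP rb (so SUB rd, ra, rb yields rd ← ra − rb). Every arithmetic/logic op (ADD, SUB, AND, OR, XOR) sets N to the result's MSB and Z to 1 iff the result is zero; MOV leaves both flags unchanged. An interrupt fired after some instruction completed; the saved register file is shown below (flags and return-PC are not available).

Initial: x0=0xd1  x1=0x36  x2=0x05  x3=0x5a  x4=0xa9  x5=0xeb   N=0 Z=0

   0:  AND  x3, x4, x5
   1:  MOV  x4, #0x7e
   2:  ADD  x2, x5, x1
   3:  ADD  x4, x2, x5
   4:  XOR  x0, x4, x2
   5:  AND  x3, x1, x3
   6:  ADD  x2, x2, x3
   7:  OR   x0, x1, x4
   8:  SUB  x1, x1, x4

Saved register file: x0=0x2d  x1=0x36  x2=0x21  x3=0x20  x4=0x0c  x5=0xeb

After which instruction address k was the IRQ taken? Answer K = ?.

K = 5

after  0: x0=0xd1 x1=0x36 x2=0x05 x3=0xa9 x4=0xa9 x5=0xeb  N=1 Z=0
after  1: x0=0xd1 x1=0x36 x2=0x05 x3=0xa9 x4=0x7e x5=0xeb  N=1 Z=0
after  2: x0=0xd1 x1=0x36 x2=0x21 x3=0xa9 x4=0x7e x5=0xeb  N=0 Z=0
after  3: x0=0xd1 x1=0x36 x2=0x21 x3=0xa9 x4=0x0c x5=0xeb  N=0 Z=0
after  4: x0=0x2d x1=0x36 x2=0x21 x3=0xa9 x4=0x0c x5=0xeb  N=0 Z=0
after  5: x0=0x2d x1=0x36 x2=0x21 x3=0x20 x4=0x0c x5=0xeb  N=0 Z=0
-- IRQ taken; context saved, return-PC = 6 --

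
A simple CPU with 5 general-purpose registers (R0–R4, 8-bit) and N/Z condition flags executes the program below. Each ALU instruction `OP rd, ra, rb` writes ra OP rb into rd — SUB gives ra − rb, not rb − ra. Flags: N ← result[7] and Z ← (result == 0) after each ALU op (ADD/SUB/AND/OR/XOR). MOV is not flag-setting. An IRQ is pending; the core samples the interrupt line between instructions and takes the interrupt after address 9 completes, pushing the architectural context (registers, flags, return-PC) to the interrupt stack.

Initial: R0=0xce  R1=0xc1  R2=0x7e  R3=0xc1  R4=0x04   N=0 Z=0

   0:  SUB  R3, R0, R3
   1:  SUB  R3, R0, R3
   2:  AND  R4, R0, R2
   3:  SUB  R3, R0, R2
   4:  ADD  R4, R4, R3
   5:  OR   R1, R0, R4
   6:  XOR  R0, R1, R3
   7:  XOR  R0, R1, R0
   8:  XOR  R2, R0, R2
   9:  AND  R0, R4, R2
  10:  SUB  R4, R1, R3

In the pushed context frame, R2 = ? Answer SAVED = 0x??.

SAVED = 0x2e

after  0: R0=0xce R1=0xc1 R2=0x7e R3=0x0d R4=0x04  N=0 Z=0
after  1: R0=0xce R1=0xc1 R2=0x7e R3=0xc1 R4=0x04  N=1 Z=0
after  2: R0=0xce R1=0xc1 R2=0x7e R3=0xc1 R4=0x4e  N=0 Z=0
after  3: R0=0xce R1=0xc1 R2=0x7e R3=0x50 R4=0x4e  N=0 Z=0
after  4: R0=0xce R1=0xc1 R2=0x7e R3=0x50 R4=0x9e  N=1 Z=0
after  5: R0=0xce R1=0xde R2=0x7e R3=0x50 R4=0x9e  N=1 Z=0
after  6: R0=0x8e R1=0xde R2=0x7e R3=0x50 R4=0x9e  N=1 Z=0
after  7: R0=0x50 R1=0xde R2=0x7e R3=0x50 R4=0x9e  N=0 Z=0
after  8: R0=0x50 R1=0xde R2=0x2e R3=0x50 R4=0x9e  N=0 Z=0
after  9: R0=0x0e R1=0xde R2=0x2e R3=0x50 R4=0x9e  N=0 Z=0
-- IRQ taken; context saved, return-PC = 10 --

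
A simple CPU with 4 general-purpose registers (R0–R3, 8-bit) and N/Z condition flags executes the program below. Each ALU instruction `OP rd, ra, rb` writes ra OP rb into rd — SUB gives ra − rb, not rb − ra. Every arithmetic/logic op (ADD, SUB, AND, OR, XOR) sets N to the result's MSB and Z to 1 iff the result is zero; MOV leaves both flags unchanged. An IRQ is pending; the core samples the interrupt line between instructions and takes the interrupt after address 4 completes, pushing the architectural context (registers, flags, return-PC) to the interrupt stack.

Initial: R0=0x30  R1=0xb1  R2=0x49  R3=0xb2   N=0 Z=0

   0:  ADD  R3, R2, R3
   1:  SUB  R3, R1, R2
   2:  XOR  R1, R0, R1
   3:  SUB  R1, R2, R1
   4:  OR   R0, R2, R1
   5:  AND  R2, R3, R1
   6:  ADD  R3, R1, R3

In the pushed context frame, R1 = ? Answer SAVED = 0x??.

SAVED = 0xc8

after  0: R0=0x30 R1=0xb1 R2=0x49 R3=0xfb  N=1 Z=0
after  1: R0=0x30 R1=0xb1 R2=0x49 R3=0x68  N=0 Z=0
after  2: R0=0x30 R1=0x81 R2=0x49 R3=0x68  N=1 Z=0
after  3: R0=0x30 R1=0xc8 R2=0x49 R3=0x68  N=1 Z=0
after  4: R0=0xc9 R1=0xc8 R2=0x49 R3=0x68  N=1 Z=0
-- IRQ taken; context saved, return-PC = 5 --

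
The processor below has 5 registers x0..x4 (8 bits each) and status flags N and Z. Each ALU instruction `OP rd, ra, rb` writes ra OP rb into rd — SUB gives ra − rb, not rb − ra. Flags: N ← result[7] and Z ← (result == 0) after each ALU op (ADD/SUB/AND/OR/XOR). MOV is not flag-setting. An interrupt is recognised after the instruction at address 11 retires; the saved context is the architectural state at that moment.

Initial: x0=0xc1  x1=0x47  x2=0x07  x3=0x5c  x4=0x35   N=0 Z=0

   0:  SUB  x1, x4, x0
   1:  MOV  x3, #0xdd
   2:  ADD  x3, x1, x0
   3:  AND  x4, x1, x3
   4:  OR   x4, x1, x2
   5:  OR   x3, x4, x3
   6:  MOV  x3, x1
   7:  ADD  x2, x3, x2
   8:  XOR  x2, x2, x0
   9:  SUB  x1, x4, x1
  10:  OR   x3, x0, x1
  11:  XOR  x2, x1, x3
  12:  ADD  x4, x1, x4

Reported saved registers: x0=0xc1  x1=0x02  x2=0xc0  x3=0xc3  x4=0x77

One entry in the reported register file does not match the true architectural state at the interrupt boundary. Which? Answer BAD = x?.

BAD = x1

after  0: x0=0xc1 x1=0x74 x2=0x07 x3=0x5c x4=0x35  N=0 Z=0
after  1: x0=0xc1 x1=0x74 x2=0x07 x3=0xdd x4=0x35  N=0 Z=0
after  2: x0=0xc1 x1=0x74 x2=0x07 x3=0x35 x4=0x35  N=0 Z=0
after  3: x0=0xc1 x1=0x74 x2=0x07 x3=0x35 x4=0x34  N=0 Z=0
after  4: x0=0xc1 x1=0x74 x2=0x07 x3=0x35 x4=0x77  N=0 Z=0
after  5: x0=0xc1 x1=0x74 x2=0x07 x3=0x77 x4=0x77  N=0 Z=0
after  6: x0=0xc1 x1=0x74 x2=0x07 x3=0x74 x4=0x77  N=0 Z=0
after  7: x0=0xc1 x1=0x74 x2=0x7b x3=0x74 x4=0x77  N=0 Z=0
after  8: x0=0xc1 x1=0x74 x2=0xba x3=0x74 x4=0x77  N=1 Z=0
after  9: x0=0xc1 x1=0x03 x2=0xba x3=0x74 x4=0x77  N=0 Z=0
after 10: x0=0xc1 x1=0x03 x2=0xba x3=0xc3 x4=0x77  N=1 Z=0
after 11: x0=0xc1 x1=0x03 x2=0xc0 x3=0xc3 x4=0x77  N=1 Z=0
-- IRQ taken; context saved, return-PC = 12 --
mismatch: x1: reported 0x02 vs actual 0x03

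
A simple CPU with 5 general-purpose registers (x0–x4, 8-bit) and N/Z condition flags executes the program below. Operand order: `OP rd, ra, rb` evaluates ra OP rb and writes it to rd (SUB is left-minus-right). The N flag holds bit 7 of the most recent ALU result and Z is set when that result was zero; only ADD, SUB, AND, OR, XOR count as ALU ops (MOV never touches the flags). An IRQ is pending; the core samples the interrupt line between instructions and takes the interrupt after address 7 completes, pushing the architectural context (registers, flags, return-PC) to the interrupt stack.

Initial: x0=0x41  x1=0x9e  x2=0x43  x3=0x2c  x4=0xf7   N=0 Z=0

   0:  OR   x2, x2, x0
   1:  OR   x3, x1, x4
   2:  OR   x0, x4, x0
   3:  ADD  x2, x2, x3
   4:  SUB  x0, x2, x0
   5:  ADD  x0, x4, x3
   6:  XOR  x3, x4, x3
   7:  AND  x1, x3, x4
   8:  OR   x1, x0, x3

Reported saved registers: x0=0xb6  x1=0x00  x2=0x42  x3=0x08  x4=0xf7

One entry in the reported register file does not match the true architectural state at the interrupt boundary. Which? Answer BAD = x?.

after  0: x0=0x41 x1=0x9e x2=0x43 x3=0x2c x4=0xf7  N=0 Z=0
after  1: x0=0x41 x1=0x9e x2=0x43 x3=0xff x4=0xf7  N=1 Z=0
after  2: x0=0xf7 x1=0x9e x2=0x43 x3=0xff x4=0xf7  N=1 Z=0
after  3: x0=0xf7 x1=0x9e x2=0x42 x3=0xff x4=0xf7  N=0 Z=0
after  4: x0=0x4b x1=0x9e x2=0x42 x3=0xff x4=0xf7  N=0 Z=0
after  5: x0=0xf6 x1=0x9e x2=0x42 x3=0xff x4=0xf7  N=1 Z=0
after  6: x0=0xf6 x1=0x9e x2=0x42 x3=0x08 x4=0xf7  N=0 Z=0
after  7: x0=0xf6 x1=0x00 x2=0x42 x3=0x08 x4=0xf7  N=0 Z=1
-- IRQ taken; context saved, return-PC = 8 --
mismatch: x0: reported 0xb6 vs actual 0xf6

BAD = x0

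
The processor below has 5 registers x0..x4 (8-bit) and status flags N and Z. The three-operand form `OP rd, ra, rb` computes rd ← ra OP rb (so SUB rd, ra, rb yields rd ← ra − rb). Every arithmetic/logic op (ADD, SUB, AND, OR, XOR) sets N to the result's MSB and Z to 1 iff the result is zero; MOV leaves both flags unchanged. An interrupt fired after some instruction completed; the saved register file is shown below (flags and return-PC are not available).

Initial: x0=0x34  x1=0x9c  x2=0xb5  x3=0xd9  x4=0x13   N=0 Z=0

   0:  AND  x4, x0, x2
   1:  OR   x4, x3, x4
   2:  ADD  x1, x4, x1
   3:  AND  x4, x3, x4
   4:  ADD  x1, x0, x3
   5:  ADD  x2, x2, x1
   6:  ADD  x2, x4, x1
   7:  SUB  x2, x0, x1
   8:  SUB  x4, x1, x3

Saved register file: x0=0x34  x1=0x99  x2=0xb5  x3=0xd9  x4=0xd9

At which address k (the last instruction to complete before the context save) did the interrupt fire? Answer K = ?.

K = 3

after  0: x0=0x34 x1=0x9c x2=0xb5 x3=0xd9 x4=0x34  N=0 Z=0
after  1: x0=0x34 x1=0x9c x2=0xb5 x3=0xd9 x4=0xfd  N=1 Z=0
after  2: x0=0x34 x1=0x99 x2=0xb5 x3=0xd9 x4=0xfd  N=1 Z=0
after  3: x0=0x34 x1=0x99 x2=0xb5 x3=0xd9 x4=0xd9  N=1 Z=0
-- IRQ taken; context saved, return-PC = 4 --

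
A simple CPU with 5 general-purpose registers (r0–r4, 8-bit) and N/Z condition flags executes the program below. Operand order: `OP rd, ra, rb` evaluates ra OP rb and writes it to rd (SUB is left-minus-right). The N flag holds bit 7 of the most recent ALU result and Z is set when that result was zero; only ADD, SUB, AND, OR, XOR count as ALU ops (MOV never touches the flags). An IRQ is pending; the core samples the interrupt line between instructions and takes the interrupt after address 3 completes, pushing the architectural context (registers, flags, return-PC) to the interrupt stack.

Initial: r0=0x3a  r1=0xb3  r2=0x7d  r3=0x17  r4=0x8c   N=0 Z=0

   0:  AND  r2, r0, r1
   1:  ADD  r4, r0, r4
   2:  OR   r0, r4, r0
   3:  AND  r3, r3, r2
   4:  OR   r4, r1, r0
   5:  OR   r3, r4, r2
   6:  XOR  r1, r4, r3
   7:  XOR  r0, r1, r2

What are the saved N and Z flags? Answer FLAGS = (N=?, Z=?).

FLAGS = (N=0, Z=0)

after  0: r0=0x3a r1=0xb3 r2=0x32 r3=0x17 r4=0x8c  N=0 Z=0
after  1: r0=0x3a r1=0xb3 r2=0x32 r3=0x17 r4=0xc6  N=1 Z=0
after  2: r0=0xfe r1=0xb3 r2=0x32 r3=0x17 r4=0xc6  N=1 Z=0
after  3: r0=0xfe r1=0xb3 r2=0x32 r3=0x12 r4=0xc6  N=0 Z=0
-- IRQ taken; context saved, return-PC = 4 --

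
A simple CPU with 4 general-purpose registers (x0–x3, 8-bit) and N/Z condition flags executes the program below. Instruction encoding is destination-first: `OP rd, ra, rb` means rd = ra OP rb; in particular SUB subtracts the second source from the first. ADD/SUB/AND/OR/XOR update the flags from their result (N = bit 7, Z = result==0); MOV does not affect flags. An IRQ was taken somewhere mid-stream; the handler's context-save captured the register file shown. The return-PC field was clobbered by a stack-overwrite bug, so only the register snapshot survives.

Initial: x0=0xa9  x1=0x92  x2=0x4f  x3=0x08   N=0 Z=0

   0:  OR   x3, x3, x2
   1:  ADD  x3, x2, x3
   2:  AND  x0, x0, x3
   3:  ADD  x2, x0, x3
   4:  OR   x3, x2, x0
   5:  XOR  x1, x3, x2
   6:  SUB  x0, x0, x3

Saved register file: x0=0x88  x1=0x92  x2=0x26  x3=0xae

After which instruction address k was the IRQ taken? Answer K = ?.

K = 4

after  0: x0=0xa9 x1=0x92 x2=0x4f x3=0x4f  N=0 Z=0
after  1: x0=0xa9 x1=0x92 x2=0x4f x3=0x9e  N=1 Z=0
after  2: x0=0x88 x1=0x92 x2=0x4f x3=0x9e  N=1 Z=0
after  3: x0=0x88 x1=0x92 x2=0x26 x3=0x9e  N=0 Z=0
after  4: x0=0x88 x1=0x92 x2=0x26 x3=0xae  N=1 Z=0
-- IRQ taken; context saved, return-PC = 5 --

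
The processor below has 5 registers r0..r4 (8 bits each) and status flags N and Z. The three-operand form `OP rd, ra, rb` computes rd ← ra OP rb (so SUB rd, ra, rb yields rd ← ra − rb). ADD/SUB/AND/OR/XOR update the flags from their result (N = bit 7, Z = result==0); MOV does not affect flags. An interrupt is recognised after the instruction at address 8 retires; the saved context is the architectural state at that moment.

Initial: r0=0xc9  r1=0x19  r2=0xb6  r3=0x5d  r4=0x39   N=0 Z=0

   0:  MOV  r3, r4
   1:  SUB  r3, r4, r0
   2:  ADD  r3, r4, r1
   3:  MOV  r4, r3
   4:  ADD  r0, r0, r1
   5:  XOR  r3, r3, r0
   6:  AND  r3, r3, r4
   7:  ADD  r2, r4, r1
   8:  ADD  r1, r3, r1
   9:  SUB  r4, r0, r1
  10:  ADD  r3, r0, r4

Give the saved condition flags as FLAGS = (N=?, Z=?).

FLAGS = (N=0, Z=0)

after  0: r0=0xc9 r1=0x19 r2=0xb6 r3=0x39 r4=0x39  N=0 Z=0
after  1: r0=0xc9 r1=0x19 r2=0xb6 r3=0x70 r4=0x39  N=0 Z=0
after  2: r0=0xc9 r1=0x19 r2=0xb6 r3=0x52 r4=0x39  N=0 Z=0
after  3: r0=0xc9 r1=0x19 r2=0xb6 r3=0x52 r4=0x52  N=0 Z=0
after  4: r0=0xe2 r1=0x19 r2=0xb6 r3=0x52 r4=0x52  N=1 Z=0
after  5: r0=0xe2 r1=0x19 r2=0xb6 r3=0xb0 r4=0x52  N=1 Z=0
after  6: r0=0xe2 r1=0x19 r2=0xb6 r3=0x10 r4=0x52  N=0 Z=0
after  7: r0=0xe2 r1=0x19 r2=0x6b r3=0x10 r4=0x52  N=0 Z=0
after  8: r0=0xe2 r1=0x29 r2=0x6b r3=0x10 r4=0x52  N=0 Z=0
-- IRQ taken; context saved, return-PC = 9 --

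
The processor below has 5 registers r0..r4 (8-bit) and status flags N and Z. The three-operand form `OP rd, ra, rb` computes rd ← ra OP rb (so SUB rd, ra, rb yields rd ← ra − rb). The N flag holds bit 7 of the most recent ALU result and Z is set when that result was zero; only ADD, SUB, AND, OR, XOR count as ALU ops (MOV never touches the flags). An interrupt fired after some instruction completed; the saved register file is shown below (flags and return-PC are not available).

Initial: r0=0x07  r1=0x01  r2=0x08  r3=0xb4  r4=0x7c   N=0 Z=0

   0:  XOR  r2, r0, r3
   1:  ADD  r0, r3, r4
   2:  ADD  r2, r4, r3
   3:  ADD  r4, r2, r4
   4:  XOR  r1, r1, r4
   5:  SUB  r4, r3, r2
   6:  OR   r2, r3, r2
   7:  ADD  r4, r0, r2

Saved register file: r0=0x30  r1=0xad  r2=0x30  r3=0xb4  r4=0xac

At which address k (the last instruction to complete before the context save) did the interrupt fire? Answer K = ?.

K = 4

after  0: r0=0x07 r1=0x01 r2=0xb3 r3=0xb4 r4=0x7c  N=1 Z=0
after  1: r0=0x30 r1=0x01 r2=0xb3 r3=0xb4 r4=0x7c  N=0 Z=0
after  2: r0=0x30 r1=0x01 r2=0x30 r3=0xb4 r4=0x7c  N=0 Z=0
after  3: r0=0x30 r1=0x01 r2=0x30 r3=0xb4 r4=0xac  N=1 Z=0
after  4: r0=0x30 r1=0xad r2=0x30 r3=0xb4 r4=0xac  N=1 Z=0
-- IRQ taken; context saved, return-PC = 5 --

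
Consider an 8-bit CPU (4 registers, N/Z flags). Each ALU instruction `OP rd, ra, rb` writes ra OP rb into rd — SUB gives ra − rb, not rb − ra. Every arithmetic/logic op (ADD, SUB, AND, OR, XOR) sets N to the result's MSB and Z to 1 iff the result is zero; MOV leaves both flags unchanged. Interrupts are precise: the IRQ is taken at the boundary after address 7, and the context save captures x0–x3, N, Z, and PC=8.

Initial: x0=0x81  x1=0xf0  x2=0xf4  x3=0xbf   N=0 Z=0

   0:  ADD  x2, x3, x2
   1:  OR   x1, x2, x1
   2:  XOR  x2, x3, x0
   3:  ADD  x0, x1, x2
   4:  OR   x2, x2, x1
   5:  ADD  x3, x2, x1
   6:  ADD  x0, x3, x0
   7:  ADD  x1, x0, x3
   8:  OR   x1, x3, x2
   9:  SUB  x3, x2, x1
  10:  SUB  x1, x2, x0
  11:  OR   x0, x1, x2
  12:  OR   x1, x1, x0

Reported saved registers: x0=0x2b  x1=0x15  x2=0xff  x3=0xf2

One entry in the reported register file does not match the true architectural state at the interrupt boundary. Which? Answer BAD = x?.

after  0: x0=0x81 x1=0xf0 x2=0xb3 x3=0xbf  N=1 Z=0
after  1: x0=0x81 x1=0xf3 x2=0xb3 x3=0xbf  N=1 Z=0
after  2: x0=0x81 x1=0xf3 x2=0x3e x3=0xbf  N=0 Z=0
after  3: x0=0x31 x1=0xf3 x2=0x3e x3=0xbf  N=0 Z=0
after  4: x0=0x31 x1=0xf3 x2=0xff x3=0xbf  N=1 Z=0
after  5: x0=0x31 x1=0xf3 x2=0xff x3=0xf2  N=1 Z=0
after  6: x0=0x23 x1=0xf3 x2=0xff x3=0xf2  N=0 Z=0
after  7: x0=0x23 x1=0x15 x2=0xff x3=0xf2  N=0 Z=0
-- IRQ taken; context saved, return-PC = 8 --
mismatch: x0: reported 0x2b vs actual 0x23

BAD = x0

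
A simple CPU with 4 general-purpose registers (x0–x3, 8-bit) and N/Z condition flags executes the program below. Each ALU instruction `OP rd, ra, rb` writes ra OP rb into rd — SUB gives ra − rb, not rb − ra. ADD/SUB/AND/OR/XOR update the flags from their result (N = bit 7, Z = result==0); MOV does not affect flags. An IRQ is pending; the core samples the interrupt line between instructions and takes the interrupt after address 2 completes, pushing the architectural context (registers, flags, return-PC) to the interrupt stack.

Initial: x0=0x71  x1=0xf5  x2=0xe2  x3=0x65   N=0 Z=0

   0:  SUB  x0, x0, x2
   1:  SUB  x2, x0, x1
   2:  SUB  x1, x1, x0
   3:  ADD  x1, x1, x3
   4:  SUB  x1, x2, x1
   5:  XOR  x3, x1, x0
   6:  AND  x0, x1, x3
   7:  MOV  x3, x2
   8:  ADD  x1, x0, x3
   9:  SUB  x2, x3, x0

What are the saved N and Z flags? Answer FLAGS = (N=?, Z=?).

FLAGS = (N=0, Z=0)

after  0: x0=0x8f x1=0xf5 x2=0xe2 x3=0x65  N=1 Z=0
after  1: x0=0x8f x1=0xf5 x2=0x9a x3=0x65  N=1 Z=0
after  2: x0=0x8f x1=0x66 x2=0x9a x3=0x65  N=0 Z=0
-- IRQ taken; context saved, return-PC = 3 --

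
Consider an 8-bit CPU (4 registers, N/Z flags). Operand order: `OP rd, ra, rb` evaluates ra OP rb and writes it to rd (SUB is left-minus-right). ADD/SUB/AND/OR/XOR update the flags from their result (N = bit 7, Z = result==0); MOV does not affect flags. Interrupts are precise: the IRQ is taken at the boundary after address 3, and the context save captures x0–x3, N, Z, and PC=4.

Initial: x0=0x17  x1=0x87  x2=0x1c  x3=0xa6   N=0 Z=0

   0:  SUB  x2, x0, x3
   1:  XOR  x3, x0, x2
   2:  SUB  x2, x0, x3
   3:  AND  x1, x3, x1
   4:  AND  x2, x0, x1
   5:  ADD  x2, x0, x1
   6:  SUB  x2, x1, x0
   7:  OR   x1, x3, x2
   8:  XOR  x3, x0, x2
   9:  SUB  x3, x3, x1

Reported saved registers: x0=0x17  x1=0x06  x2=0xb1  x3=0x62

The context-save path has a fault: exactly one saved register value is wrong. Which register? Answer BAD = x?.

BAD = x3

after  0: x0=0x17 x1=0x87 x2=0x71 x3=0xa6  N=0 Z=0
after  1: x0=0x17 x1=0x87 x2=0x71 x3=0x66  N=0 Z=0
after  2: x0=0x17 x1=0x87 x2=0xb1 x3=0x66  N=1 Z=0
after  3: x0=0x17 x1=0x06 x2=0xb1 x3=0x66  N=0 Z=0
-- IRQ taken; context saved, return-PC = 4 --
mismatch: x3: reported 0x62 vs actual 0x66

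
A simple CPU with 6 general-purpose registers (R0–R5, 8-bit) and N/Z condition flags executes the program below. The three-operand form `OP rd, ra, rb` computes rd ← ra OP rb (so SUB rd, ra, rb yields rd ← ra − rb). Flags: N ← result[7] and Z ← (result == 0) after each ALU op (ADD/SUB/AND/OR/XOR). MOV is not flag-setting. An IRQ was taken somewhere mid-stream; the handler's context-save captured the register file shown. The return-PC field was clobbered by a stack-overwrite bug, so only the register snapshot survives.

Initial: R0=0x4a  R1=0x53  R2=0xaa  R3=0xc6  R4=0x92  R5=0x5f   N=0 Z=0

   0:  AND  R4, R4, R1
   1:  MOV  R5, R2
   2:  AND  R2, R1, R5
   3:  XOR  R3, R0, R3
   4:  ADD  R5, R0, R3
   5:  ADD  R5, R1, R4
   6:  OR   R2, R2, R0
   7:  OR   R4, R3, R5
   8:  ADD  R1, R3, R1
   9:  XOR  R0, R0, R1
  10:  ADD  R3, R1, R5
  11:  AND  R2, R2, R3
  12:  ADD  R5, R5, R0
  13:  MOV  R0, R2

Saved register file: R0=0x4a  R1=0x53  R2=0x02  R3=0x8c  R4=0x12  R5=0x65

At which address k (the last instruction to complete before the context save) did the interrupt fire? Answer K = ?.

after  0: R0=0x4a R1=0x53 R2=0xaa R3=0xc6 R4=0x12 R5=0x5f  N=0 Z=0
after  1: R0=0x4a R1=0x53 R2=0xaa R3=0xc6 R4=0x12 R5=0xaa  N=0 Z=0
after  2: R0=0x4a R1=0x53 R2=0x02 R3=0xc6 R4=0x12 R5=0xaa  N=0 Z=0
after  3: R0=0x4a R1=0x53 R2=0x02 R3=0x8c R4=0x12 R5=0xaa  N=1 Z=0
after  4: R0=0x4a R1=0x53 R2=0x02 R3=0x8c R4=0x12 R5=0xd6  N=1 Z=0
after  5: R0=0x4a R1=0x53 R2=0x02 R3=0x8c R4=0x12 R5=0x65  N=0 Z=0
-- IRQ taken; context saved, return-PC = 6 --

K = 5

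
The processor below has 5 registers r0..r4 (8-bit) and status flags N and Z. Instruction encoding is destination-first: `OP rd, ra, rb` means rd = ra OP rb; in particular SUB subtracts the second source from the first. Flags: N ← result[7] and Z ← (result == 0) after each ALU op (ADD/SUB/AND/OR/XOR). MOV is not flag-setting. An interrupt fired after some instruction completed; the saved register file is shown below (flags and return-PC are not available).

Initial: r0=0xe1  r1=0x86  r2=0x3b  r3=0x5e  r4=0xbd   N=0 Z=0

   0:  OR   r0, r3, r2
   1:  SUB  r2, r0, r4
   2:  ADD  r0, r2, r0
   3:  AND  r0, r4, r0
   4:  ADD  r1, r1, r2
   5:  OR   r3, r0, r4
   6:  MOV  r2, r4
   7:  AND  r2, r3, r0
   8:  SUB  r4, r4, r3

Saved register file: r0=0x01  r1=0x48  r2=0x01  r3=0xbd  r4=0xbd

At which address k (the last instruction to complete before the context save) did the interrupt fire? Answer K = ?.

after  0: r0=0x7f r1=0x86 r2=0x3b r3=0x5e r4=0xbd  N=0 Z=0
after  1: r0=0x7f r1=0x86 r2=0xc2 r3=0x5e r4=0xbd  N=1 Z=0
after  2: r0=0x41 r1=0x86 r2=0xc2 r3=0x5e r4=0xbd  N=0 Z=0
after  3: r0=0x01 r1=0x86 r2=0xc2 r3=0x5e r4=0xbd  N=0 Z=0
after  4: r0=0x01 r1=0x48 r2=0xc2 r3=0x5e r4=0xbd  N=0 Z=0
after  5: r0=0x01 r1=0x48 r2=0xc2 r3=0xbd r4=0xbd  N=1 Z=0
after  6: r0=0x01 r1=0x48 r2=0xbd r3=0xbd r4=0xbd  N=1 Z=0
after  7: r0=0x01 r1=0x48 r2=0x01 r3=0xbd r4=0xbd  N=0 Z=0
-- IRQ taken; context saved, return-PC = 8 --

K = 7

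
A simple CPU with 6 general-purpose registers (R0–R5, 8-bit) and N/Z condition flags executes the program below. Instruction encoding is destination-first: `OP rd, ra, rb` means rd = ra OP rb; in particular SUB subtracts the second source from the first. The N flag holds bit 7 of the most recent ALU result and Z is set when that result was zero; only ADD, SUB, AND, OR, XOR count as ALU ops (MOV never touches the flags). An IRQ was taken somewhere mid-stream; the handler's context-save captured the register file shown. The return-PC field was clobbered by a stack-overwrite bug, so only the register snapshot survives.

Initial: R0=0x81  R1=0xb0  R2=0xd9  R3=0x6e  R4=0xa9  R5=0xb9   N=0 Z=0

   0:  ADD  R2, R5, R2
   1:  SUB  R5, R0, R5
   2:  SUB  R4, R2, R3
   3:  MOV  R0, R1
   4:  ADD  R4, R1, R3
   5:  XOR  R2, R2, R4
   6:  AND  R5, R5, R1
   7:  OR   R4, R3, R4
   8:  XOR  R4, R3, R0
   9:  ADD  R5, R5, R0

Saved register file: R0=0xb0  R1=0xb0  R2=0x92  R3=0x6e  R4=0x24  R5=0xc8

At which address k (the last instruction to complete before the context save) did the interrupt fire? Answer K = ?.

after  0: R0=0x81 R1=0xb0 R2=0x92 R3=0x6e R4=0xa9 R5=0xb9  N=1 Z=0
after  1: R0=0x81 R1=0xb0 R2=0x92 R3=0x6e R4=0xa9 R5=0xc8  N=1 Z=0
after  2: R0=0x81 R1=0xb0 R2=0x92 R3=0x6e R4=0x24 R5=0xc8  N=0 Z=0
after  3: R0=0xb0 R1=0xb0 R2=0x92 R3=0x6e R4=0x24 R5=0xc8  N=0 Z=0
-- IRQ taken; context saved, return-PC = 4 --

K = 3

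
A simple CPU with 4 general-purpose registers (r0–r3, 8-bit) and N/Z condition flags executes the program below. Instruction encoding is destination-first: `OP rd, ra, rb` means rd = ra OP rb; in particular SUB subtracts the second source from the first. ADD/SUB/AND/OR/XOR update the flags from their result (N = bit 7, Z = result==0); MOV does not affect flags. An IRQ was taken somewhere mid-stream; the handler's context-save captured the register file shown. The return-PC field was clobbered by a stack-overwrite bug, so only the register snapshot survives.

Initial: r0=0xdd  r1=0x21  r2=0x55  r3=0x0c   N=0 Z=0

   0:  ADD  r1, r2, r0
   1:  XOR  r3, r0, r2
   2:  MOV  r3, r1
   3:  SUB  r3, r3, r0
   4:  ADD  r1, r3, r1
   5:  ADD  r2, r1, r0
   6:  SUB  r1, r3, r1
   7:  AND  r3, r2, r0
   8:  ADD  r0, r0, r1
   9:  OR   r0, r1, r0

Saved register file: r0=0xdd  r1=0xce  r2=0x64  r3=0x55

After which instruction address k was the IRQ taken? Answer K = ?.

after  0: r0=0xdd r1=0x32 r2=0x55 r3=0x0c  N=0 Z=0
after  1: r0=0xdd r1=0x32 r2=0x55 r3=0x88  N=1 Z=0
after  2: r0=0xdd r1=0x32 r2=0x55 r3=0x32  N=1 Z=0
after  3: r0=0xdd r1=0x32 r2=0x55 r3=0x55  N=0 Z=0
after  4: r0=0xdd r1=0x87 r2=0x55 r3=0x55  N=1 Z=0
after  5: r0=0xdd r1=0x87 r2=0x64 r3=0x55  N=0 Z=0
after  6: r0=0xdd r1=0xce r2=0x64 r3=0x55  N=1 Z=0
-- IRQ taken; context saved, return-PC = 7 --

K = 6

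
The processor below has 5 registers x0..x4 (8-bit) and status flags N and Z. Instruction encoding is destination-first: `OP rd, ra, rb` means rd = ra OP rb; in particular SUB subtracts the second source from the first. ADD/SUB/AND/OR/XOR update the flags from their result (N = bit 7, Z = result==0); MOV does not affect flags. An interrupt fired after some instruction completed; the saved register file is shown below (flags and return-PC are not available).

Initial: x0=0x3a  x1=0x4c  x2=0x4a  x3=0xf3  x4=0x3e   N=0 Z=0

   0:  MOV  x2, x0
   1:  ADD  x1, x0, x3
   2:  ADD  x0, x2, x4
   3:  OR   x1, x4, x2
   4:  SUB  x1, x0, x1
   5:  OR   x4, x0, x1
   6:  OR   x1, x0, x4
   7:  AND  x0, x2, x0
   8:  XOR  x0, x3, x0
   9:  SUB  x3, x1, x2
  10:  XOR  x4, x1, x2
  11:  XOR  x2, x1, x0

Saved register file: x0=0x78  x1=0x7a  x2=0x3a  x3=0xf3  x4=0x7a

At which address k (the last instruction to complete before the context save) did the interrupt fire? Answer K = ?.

after  0: x0=0x3a x1=0x4c x2=0x3a x3=0xf3 x4=0x3e  N=0 Z=0
after  1: x0=0x3a x1=0x2d x2=0x3a x3=0xf3 x4=0x3e  N=0 Z=0
after  2: x0=0x78 x1=0x2d x2=0x3a x3=0xf3 x4=0x3e  N=0 Z=0
after  3: x0=0x78 x1=0x3e x2=0x3a x3=0xf3 x4=0x3e  N=0 Z=0
after  4: x0=0x78 x1=0x3a x2=0x3a x3=0xf3 x4=0x3e  N=0 Z=0
after  5: x0=0x78 x1=0x3a x2=0x3a x3=0xf3 x4=0x7a  N=0 Z=0
after  6: x0=0x78 x1=0x7a x2=0x3a x3=0xf3 x4=0x7a  N=0 Z=0
-- IRQ taken; context saved, return-PC = 7 --

K = 6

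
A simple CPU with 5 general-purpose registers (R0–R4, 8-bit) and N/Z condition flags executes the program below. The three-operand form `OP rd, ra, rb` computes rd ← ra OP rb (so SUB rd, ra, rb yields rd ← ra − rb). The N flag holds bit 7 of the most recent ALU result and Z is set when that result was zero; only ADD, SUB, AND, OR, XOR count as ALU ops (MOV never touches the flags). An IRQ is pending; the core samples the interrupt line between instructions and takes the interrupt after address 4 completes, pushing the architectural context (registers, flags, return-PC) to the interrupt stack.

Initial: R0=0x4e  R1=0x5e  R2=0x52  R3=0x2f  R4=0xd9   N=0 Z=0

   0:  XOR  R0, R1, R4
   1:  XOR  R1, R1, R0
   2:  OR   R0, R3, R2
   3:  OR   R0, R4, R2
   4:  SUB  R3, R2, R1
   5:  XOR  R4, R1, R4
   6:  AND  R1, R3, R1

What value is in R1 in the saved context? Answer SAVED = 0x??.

after  0: R0=0x87 R1=0x5e R2=0x52 R3=0x2f R4=0xd9  N=1 Z=0
after  1: R0=0x87 R1=0xd9 R2=0x52 R3=0x2f R4=0xd9  N=1 Z=0
after  2: R0=0x7f R1=0xd9 R2=0x52 R3=0x2f R4=0xd9  N=0 Z=0
after  3: R0=0xdb R1=0xd9 R2=0x52 R3=0x2f R4=0xd9  N=1 Z=0
after  4: R0=0xdb R1=0xd9 R2=0x52 R3=0x79 R4=0xd9  N=0 Z=0
-- IRQ taken; context saved, return-PC = 5 --

SAVED = 0xd9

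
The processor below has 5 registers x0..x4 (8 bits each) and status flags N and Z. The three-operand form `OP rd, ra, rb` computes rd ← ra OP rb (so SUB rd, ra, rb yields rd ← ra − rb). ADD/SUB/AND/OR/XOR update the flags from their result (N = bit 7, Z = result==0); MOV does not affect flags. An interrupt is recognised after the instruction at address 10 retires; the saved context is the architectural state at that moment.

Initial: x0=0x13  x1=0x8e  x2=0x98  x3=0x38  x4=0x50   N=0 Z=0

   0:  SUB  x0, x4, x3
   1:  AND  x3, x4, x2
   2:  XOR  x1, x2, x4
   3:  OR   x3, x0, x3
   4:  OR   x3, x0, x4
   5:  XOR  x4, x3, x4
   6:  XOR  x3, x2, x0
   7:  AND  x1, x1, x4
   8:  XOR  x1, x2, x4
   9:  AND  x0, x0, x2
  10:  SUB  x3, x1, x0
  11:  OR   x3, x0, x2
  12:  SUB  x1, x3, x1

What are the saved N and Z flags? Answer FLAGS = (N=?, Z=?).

after  0: x0=0x18 x1=0x8e x2=0x98 x3=0x38 x4=0x50  N=0 Z=0
after  1: x0=0x18 x1=0x8e x2=0x98 x3=0x10 x4=0x50  N=0 Z=0
after  2: x0=0x18 x1=0xc8 x2=0x98 x3=0x10 x4=0x50  N=1 Z=0
after  3: x0=0x18 x1=0xc8 x2=0x98 x3=0x18 x4=0x50  N=0 Z=0
after  4: x0=0x18 x1=0xc8 x2=0x98 x3=0x58 x4=0x50  N=0 Z=0
after  5: x0=0x18 x1=0xc8 x2=0x98 x3=0x58 x4=0x08  N=0 Z=0
after  6: x0=0x18 x1=0xc8 x2=0x98 x3=0x80 x4=0x08  N=1 Z=0
after  7: x0=0x18 x1=0x08 x2=0x98 x3=0x80 x4=0x08  N=0 Z=0
after  8: x0=0x18 x1=0x90 x2=0x98 x3=0x80 x4=0x08  N=1 Z=0
after  9: x0=0x18 x1=0x90 x2=0x98 x3=0x80 x4=0x08  N=0 Z=0
after 10: x0=0x18 x1=0x90 x2=0x98 x3=0x78 x4=0x08  N=0 Z=0
-- IRQ taken; context saved, return-PC = 11 --

FLAGS = (N=0, Z=0)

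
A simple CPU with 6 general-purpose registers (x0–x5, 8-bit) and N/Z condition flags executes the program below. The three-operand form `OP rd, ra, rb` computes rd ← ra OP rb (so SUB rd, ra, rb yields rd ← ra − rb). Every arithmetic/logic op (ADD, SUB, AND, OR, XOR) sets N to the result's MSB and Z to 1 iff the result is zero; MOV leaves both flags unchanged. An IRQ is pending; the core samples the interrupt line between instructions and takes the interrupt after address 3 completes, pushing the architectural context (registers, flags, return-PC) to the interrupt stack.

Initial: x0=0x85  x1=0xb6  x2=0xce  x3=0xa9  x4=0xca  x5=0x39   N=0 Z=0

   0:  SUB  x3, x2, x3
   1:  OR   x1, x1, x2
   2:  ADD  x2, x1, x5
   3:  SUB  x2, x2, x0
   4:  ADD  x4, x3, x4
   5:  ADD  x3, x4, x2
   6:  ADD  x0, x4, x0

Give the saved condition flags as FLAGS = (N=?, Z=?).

after  0: x0=0x85 x1=0xb6 x2=0xce x3=0x25 x4=0xca x5=0x39  N=0 Z=0
after  1: x0=0x85 x1=0xfe x2=0xce x3=0x25 x4=0xca x5=0x39  N=1 Z=0
after  2: x0=0x85 x1=0xfe x2=0x37 x3=0x25 x4=0xca x5=0x39  N=0 Z=0
after  3: x0=0x85 x1=0xfe x2=0xb2 x3=0x25 x4=0xca x5=0x39  N=1 Z=0
-- IRQ taken; context saved, return-PC = 4 --

FLAGS = (N=1, Z=0)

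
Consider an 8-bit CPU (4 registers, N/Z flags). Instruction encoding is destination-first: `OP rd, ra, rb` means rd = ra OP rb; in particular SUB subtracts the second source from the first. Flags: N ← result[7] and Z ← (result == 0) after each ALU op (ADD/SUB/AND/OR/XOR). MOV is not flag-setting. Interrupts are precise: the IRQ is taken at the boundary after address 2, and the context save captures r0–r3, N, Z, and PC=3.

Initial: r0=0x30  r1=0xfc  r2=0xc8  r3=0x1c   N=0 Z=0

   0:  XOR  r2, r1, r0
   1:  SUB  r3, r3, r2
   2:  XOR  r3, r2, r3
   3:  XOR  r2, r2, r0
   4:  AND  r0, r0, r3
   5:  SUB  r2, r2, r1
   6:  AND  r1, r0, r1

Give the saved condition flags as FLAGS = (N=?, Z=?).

FLAGS = (N=1, Z=0)

after  0: r0=0x30 r1=0xfc r2=0xcc r3=0x1c  N=1 Z=0
after  1: r0=0x30 r1=0xfc r2=0xcc r3=0x50  N=0 Z=0
after  2: r0=0x30 r1=0xfc r2=0xcc r3=0x9c  N=1 Z=0
-- IRQ taken; context saved, return-PC = 3 --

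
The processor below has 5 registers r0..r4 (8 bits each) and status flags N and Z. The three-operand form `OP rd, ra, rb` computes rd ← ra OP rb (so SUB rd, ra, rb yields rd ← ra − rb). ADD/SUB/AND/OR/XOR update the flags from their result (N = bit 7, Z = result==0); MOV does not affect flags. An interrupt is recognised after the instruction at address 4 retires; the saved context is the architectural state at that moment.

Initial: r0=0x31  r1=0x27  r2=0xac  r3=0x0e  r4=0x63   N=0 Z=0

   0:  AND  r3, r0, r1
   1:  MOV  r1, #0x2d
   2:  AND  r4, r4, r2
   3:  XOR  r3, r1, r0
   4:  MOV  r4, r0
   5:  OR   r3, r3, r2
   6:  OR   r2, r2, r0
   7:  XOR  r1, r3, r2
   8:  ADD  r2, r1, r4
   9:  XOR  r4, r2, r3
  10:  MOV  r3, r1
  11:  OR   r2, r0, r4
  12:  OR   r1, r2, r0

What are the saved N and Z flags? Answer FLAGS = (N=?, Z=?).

FLAGS = (N=0, Z=0)

after  0: r0=0x31 r1=0x27 r2=0xac r3=0x21 r4=0x63  N=0 Z=0
after  1: r0=0x31 r1=0x2d r2=0xac r3=0x21 r4=0x63  N=0 Z=0
after  2: r0=0x31 r1=0x2d r2=0xac r3=0x21 r4=0x20  N=0 Z=0
after  3: r0=0x31 r1=0x2d r2=0xac r3=0x1c r4=0x20  N=0 Z=0
after  4: r0=0x31 r1=0x2d r2=0xac r3=0x1c r4=0x31  N=0 Z=0
-- IRQ taken; context saved, return-PC = 5 --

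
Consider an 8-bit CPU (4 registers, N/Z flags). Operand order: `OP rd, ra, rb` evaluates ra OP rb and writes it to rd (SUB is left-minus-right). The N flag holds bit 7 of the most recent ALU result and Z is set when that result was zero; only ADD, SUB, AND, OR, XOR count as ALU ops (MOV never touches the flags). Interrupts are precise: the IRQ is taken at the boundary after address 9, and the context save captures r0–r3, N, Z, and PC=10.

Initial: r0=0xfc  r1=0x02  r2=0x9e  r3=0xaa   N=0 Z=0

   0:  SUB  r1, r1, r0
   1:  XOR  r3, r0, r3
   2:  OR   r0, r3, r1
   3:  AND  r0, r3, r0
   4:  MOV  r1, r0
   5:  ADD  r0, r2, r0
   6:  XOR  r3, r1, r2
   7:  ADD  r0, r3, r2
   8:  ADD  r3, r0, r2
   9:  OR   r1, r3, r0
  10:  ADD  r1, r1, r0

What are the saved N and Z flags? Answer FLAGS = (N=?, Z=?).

after  0: r0=0xfc r1=0x06 r2=0x9e r3=0xaa  N=0 Z=0
after  1: r0=0xfc r1=0x06 r2=0x9e r3=0x56  N=0 Z=0
after  2: r0=0x56 r1=0x06 r2=0x9e r3=0x56  N=0 Z=0
after  3: r0=0x56 r1=0x06 r2=0x9e r3=0x56  N=0 Z=0
after  4: r0=0x56 r1=0x56 r2=0x9e r3=0x56  N=0 Z=0
after  5: r0=0xf4 r1=0x56 r2=0x9e r3=0x56  N=1 Z=0
after  6: r0=0xf4 r1=0x56 r2=0x9e r3=0xc8  N=1 Z=0
after  7: r0=0x66 r1=0x56 r2=0x9e r3=0xc8  N=0 Z=0
after  8: r0=0x66 r1=0x56 r2=0x9e r3=0x04  N=0 Z=0
after  9: r0=0x66 r1=0x66 r2=0x9e r3=0x04  N=0 Z=0
-- IRQ taken; context saved, return-PC = 10 --

FLAGS = (N=0, Z=0)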